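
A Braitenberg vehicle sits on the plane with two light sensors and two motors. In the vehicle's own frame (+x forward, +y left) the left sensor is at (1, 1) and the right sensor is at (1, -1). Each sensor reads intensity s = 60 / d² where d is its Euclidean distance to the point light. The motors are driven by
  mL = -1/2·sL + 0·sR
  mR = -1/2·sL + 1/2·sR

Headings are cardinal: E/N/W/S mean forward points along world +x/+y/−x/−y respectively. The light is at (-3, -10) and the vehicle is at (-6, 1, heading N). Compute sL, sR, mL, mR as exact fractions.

3/8 15/37 -3/16 9/592

left sensor world pos  = (-7, 2); dL² = 160
right sensor world pos = (-5, 2); dR² = 148
sL = 60/160 = 3/8
sR = 60/148 = 15/37
mL = -1/2·sL + 0·sR = -3/16
mR = -1/2·sL + 1/2·sR = 9/592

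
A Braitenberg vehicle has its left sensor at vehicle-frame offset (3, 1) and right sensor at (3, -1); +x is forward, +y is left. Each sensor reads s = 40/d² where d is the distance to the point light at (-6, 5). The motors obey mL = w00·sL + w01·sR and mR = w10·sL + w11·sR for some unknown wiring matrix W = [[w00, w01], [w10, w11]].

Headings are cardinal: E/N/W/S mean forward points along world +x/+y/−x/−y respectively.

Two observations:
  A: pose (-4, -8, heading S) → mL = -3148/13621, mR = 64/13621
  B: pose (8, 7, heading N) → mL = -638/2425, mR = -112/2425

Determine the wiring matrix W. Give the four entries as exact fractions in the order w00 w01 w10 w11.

obs A: pose=(-4,-8,S) → sL=8/53, sR=40/257, mL=-3148/13621, mR=64/13621
obs B: pose=(8,7,N) → sL=20/97, sR=4/25, mL=-638/2425, mR=-112/2425
sensor matrix S = [[8/53, 40/257], [20/97, 4/25]]; det S = -262272/33030925
solve [mL_A; mL_B] = S·[w00; w01] and [mR_A; mR_B] = S·[w10; w11]:
  w00 = -1/2, w01 = -1, w10 = -1, w11 = 1

-1/2 -1 -1 1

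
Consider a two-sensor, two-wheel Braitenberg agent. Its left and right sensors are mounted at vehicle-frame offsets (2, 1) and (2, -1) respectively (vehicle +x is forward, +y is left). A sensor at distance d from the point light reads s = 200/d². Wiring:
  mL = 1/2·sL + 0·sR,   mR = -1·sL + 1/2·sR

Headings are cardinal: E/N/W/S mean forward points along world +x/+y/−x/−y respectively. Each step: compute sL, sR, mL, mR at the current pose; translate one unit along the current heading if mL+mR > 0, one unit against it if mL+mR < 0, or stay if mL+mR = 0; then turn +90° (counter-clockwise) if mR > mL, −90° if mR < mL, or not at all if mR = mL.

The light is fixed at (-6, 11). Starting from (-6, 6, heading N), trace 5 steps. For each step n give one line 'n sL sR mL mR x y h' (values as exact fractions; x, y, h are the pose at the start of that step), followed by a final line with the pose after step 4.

n=0: pose=(-6,6,N); sL=20, sR=20; mL=10, mR=-10; mL+mR=0 → advance +0; mR−mL=-20 → turn -1·90°
n=1: pose=(-6,6,E); sL=10, sR=5; mL=5, mR=-15/2; mL+mR=-5/2 → advance -1; mR−mL=-25/2 → turn -1·90°
n=2: pose=(-7,6,S); sL=200/49, sR=200/53; mL=100/49, mR=-5700/2597; mL+mR=-400/2597 → advance -1; mR−mL=-11000/2597 → turn -1·90°
n=3: pose=(-7,7,W); sL=100/17, sR=100/9; mL=50/17, mR=-50/153; mL+mR=400/153 → advance +1; mR−mL=-500/153 → turn -1·90°
n=4: pose=(-8,7,N); sL=200/13, sR=40; mL=100/13, mR=60/13; mL+mR=160/13 → advance +1; mR−mL=-40/13 → turn -1·90°

0 20 20 10 -10 -6 6 N
1 10 5 5 -15/2 -6 6 E
2 200/49 200/53 100/49 -5700/2597 -7 6 S
3 100/17 100/9 50/17 -50/153 -7 7 W
4 200/13 40 100/13 60/13 -8 7 N
final -8 8 E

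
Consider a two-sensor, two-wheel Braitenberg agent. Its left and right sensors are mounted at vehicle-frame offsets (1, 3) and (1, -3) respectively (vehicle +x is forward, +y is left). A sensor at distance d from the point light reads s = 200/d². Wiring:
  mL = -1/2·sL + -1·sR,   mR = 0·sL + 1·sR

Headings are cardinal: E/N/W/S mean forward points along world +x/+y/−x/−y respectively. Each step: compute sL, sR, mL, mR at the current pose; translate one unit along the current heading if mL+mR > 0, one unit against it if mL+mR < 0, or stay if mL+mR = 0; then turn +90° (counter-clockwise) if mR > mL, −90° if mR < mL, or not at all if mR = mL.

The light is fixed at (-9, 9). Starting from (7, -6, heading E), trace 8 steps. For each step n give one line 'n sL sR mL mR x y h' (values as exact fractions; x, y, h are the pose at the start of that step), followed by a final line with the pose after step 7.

0 200/433 200/613 -147900/265429 200/613 7 -6 E
1 10/17 5/13 -150/221 5/13 6 -6 N
2 200/557 40/73 -29580/40661 40/73 6 -7 W
3 4/13 100/229 -1758/2977 100/229 7 -7 S
4 200/433 200/613 -147900/265429 200/613 7 -6 E
5 10/17 5/13 -150/221 5/13 6 -6 N
6 200/557 40/73 -29580/40661 40/73 6 -7 W
7 4/13 100/229 -1758/2977 100/229 7 -7 S
final 7 -6 E

n=0: pose=(7,-6,E); sL=200/433, sR=200/613; mL=-147900/265429, mR=200/613; mL+mR=-100/433 → advance -1; mR−mL=234500/265429 → turn +1·90°
n=1: pose=(6,-6,N); sL=10/17, sR=5/13; mL=-150/221, mR=5/13; mL+mR=-5/17 → advance -1; mR−mL=235/221 → turn +1·90°
n=2: pose=(6,-7,W); sL=200/557, sR=40/73; mL=-29580/40661, mR=40/73; mL+mR=-100/557 → advance -1; mR−mL=51860/40661 → turn +1·90°
n=3: pose=(7,-7,S); sL=4/13, sR=100/229; mL=-1758/2977, mR=100/229; mL+mR=-2/13 → advance -1; mR−mL=3058/2977 → turn +1·90°
n=4: pose=(7,-6,E); sL=200/433, sR=200/613; mL=-147900/265429, mR=200/613; mL+mR=-100/433 → advance -1; mR−mL=234500/265429 → turn +1·90°
n=5: pose=(6,-6,N); sL=10/17, sR=5/13; mL=-150/221, mR=5/13; mL+mR=-5/17 → advance -1; mR−mL=235/221 → turn +1·90°
n=6: pose=(6,-7,W); sL=200/557, sR=40/73; mL=-29580/40661, mR=40/73; mL+mR=-100/557 → advance -1; mR−mL=51860/40661 → turn +1·90°
n=7: pose=(7,-7,S); sL=4/13, sR=100/229; mL=-1758/2977, mR=100/229; mL+mR=-2/13 → advance -1; mR−mL=3058/2977 → turn +1·90°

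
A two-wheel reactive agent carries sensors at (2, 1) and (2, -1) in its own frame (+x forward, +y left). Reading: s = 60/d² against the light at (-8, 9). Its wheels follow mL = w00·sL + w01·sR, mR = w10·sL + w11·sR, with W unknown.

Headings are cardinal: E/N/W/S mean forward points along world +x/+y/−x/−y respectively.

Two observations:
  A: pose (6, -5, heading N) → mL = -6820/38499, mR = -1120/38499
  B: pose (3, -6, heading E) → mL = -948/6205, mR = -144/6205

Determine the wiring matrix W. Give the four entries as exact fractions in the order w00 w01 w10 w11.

obs A: pose=(6,-5,N) → sL=60/313, sR=20/123, mL=-6820/38499, mR=-1120/38499
obs B: pose=(3,-6,E) → sL=12/73, sR=12/85, mL=-948/6205, mR=-144/6205
sensor matrix S = [[60/313, 20/123], [12/73, 12/85]]; det S = 5312/15925753
solve [mL_A; mL_B] = S·[w00; w01] and [mR_A; mR_B] = S·[w10; w11]:
  w00 = -1/2, w01 = -1/2, w10 = -1, w11 = 1

-1/2 -1/2 -1 1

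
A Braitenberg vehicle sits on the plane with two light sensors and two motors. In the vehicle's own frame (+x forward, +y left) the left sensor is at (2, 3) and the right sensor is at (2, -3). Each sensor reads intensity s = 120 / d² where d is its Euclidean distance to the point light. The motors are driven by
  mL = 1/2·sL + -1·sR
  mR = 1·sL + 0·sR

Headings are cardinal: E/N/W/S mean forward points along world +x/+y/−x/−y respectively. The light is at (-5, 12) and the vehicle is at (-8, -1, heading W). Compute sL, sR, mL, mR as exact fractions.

120/281 24/25 -5244/7025 120/281

left sensor world pos  = (-10, -4); dL² = 281
right sensor world pos = (-10, 2); dR² = 125
sL = 120/281 = 120/281
sR = 120/125 = 24/25
mL = 1/2·sL + -1·sR = -5244/7025
mR = 1·sL + 0·sR = 120/281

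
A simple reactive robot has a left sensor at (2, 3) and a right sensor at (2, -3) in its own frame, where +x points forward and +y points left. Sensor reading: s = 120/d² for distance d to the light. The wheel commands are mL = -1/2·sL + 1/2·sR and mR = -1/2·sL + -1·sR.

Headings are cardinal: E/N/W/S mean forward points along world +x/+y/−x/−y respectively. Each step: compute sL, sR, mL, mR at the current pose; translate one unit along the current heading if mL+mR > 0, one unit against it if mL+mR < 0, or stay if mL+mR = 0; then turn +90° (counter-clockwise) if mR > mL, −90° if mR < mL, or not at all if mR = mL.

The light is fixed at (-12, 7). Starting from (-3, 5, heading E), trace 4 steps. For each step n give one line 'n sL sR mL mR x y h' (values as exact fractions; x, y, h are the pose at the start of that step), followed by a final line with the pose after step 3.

0 60/61 60/73 -360/4453 -5850/4453 -3 5 E
1 120/137 120/41 5760/5617 -18900/5617 -4 5 S
2 30/13 3 9/26 -54/13 -4 6 W
3 120/37 24/29 -1296/1073 -2628/1073 -3 6 N
final -3 5 E

n=0: pose=(-3,5,E); sL=60/61, sR=60/73; mL=-360/4453, mR=-5850/4453; mL+mR=-6210/4453 → advance -1; mR−mL=-90/73 → turn -1·90°
n=1: pose=(-4,5,S); sL=120/137, sR=120/41; mL=5760/5617, mR=-18900/5617; mL+mR=-13140/5617 → advance -1; mR−mL=-180/41 → turn -1·90°
n=2: pose=(-4,6,W); sL=30/13, sR=3; mL=9/26, mR=-54/13; mL+mR=-99/26 → advance -1; mR−mL=-9/2 → turn -1·90°
n=3: pose=(-3,6,N); sL=120/37, sR=24/29; mL=-1296/1073, mR=-2628/1073; mL+mR=-3924/1073 → advance -1; mR−mL=-36/29 → turn -1·90°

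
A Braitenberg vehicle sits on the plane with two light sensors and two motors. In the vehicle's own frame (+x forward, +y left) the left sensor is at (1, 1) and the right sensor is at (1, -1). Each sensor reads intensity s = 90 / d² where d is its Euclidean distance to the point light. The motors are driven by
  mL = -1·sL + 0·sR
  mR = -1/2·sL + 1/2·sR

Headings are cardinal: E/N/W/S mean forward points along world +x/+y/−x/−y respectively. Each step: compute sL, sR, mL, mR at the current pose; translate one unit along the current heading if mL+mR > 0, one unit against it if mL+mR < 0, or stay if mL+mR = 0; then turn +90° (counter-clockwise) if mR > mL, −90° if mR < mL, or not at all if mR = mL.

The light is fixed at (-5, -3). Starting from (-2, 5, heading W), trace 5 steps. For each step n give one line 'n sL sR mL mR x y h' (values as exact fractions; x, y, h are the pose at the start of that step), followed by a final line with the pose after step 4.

0 90/53 18/17 -90/53 -288/901 -2 5 W
1 45/37 45/29 -45/37 180/1073 -1 5 S
2 18/25 90/89 -18/25 324/2225 -1 6 E
3 45/52 45/58 -45/52 -135/3016 -2 6 N
4 90/53 18/17 -90/53 -288/901 -2 5 W
final -1 5 S

n=0: pose=(-2,5,W); sL=90/53, sR=18/17; mL=-90/53, mR=-288/901; mL+mR=-1818/901 → advance -1; mR−mL=1242/901 → turn +1·90°
n=1: pose=(-1,5,S); sL=45/37, sR=45/29; mL=-45/37, mR=180/1073; mL+mR=-1125/1073 → advance -1; mR−mL=1485/1073 → turn +1·90°
n=2: pose=(-1,6,E); sL=18/25, sR=90/89; mL=-18/25, mR=324/2225; mL+mR=-1278/2225 → advance -1; mR−mL=1926/2225 → turn +1·90°
n=3: pose=(-2,6,N); sL=45/52, sR=45/58; mL=-45/52, mR=-135/3016; mL+mR=-2745/3016 → advance -1; mR−mL=2475/3016 → turn +1·90°
n=4: pose=(-2,5,W); sL=90/53, sR=18/17; mL=-90/53, mR=-288/901; mL+mR=-1818/901 → advance -1; mR−mL=1242/901 → turn +1·90°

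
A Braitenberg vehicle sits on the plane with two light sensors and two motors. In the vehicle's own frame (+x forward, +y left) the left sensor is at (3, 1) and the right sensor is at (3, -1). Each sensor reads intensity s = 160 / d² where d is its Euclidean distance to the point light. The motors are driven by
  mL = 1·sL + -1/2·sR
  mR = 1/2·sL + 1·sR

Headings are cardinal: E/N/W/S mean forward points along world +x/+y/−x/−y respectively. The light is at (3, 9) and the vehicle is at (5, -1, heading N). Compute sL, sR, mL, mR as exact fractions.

left sensor world pos  = (4, 2); dL² = 50
right sensor world pos = (6, 2); dR² = 58
sL = 160/50 = 16/5
sR = 160/58 = 80/29
mL = 1·sL + -1/2·sR = 264/145
mR = 1/2·sL + 1·sR = 632/145

16/5 80/29 264/145 632/145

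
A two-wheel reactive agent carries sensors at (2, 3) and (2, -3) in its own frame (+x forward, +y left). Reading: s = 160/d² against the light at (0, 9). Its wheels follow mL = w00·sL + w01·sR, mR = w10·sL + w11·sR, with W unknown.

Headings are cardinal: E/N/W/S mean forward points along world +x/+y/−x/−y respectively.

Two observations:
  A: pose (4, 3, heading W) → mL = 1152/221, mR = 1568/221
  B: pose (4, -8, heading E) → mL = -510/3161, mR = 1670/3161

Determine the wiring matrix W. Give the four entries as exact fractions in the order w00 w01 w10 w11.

-1/2 1/2 1/2 1/2

obs A: pose=(4,3,W) → sL=32/17, sR=160/13, mL=1152/221, mR=1568/221
obs B: pose=(4,-8,E) → sL=20/29, sR=40/109, mL=-510/3161, mR=1670/3161
sensor matrix S = [[32/17, 160/13], [20/29, 40/109]]; det S = -5447040/698581
solve [mL_A; mL_B] = S·[w00; w01] and [mR_A; mR_B] = S·[w10; w11]:
  w00 = -1/2, w01 = 1/2, w10 = 1/2, w11 = 1/2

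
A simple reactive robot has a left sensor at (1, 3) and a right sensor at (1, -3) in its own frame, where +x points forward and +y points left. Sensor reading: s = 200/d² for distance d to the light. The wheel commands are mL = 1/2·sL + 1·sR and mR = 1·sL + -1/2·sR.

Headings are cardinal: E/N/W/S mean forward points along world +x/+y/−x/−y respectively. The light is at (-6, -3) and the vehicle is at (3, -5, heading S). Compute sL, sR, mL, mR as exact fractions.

left sensor world pos  = (6, -6); dL² = 153
right sensor world pos = (0, -6); dR² = 45
sL = 200/153 = 200/153
sR = 200/45 = 40/9
mL = 1/2·sL + 1·sR = 260/51
mR = 1·sL + -1/2·sR = -140/153

200/153 40/9 260/51 -140/153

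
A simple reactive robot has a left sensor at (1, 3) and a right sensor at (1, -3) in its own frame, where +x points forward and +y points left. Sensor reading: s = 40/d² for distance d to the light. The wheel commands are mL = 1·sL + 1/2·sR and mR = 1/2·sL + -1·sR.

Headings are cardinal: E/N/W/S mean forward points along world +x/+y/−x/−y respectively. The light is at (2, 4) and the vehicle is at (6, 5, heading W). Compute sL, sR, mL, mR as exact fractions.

40/13 8/5 252/65 -4/65

left sensor world pos  = (5, 2); dL² = 13
right sensor world pos = (5, 8); dR² = 25
sL = 40/13 = 40/13
sR = 40/25 = 8/5
mL = 1·sL + 1/2·sR = 252/65
mR = 1/2·sL + -1·sR = -4/65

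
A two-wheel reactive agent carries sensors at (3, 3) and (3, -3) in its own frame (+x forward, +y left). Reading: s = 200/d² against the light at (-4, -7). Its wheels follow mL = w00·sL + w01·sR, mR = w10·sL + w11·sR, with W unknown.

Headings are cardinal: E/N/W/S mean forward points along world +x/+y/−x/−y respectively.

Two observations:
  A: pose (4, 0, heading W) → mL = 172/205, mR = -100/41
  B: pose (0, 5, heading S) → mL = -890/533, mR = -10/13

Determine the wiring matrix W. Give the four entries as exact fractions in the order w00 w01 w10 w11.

1/2 -1 -1/2 0

obs A: pose=(4,0,W) → sL=200/41, sR=8/5, mL=172/205, mR=-100/41
obs B: pose=(0,5,S) → sL=20/13, sR=100/41, mL=-890/533, mR=-10/13
sensor matrix S = [[200/41, 8/5], [20/13, 100/41]]; det S = 206208/21853
solve [mL_A; mL_B] = S·[w00; w01] and [mR_A; mR_B] = S·[w10; w11]:
  w00 = 1/2, w01 = -1, w10 = -1/2, w11 = 0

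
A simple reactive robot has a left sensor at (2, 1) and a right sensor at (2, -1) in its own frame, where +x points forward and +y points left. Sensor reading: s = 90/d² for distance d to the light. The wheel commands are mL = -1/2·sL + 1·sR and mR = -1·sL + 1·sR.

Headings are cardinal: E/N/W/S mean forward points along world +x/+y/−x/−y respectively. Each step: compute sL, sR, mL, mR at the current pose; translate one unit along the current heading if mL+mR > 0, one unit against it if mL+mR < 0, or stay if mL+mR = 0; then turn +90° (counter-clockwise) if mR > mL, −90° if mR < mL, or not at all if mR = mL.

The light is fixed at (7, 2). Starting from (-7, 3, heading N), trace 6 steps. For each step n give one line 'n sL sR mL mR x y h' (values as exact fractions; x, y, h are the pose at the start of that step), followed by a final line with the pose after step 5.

n=0: pose=(-7,3,N); sL=5/13, sR=45/89; mL=725/2314, mR=140/1157; mL+mR=1005/2314 → advance +1; mR−mL=-5/26 → turn -1·90°
n=1: pose=(-7,4,E); sL=10/17, sR=18/29; mL=161/493, mR=16/493; mL+mR=177/493 → advance +1; mR−mL=-5/17 → turn -1·90°
n=2: pose=(-6,4,S); sL=5/8, sR=45/98; mL=115/784, mR=-65/392; mL+mR=-15/784 → advance -1; mR−mL=-5/16 → turn -1·90°
n=3: pose=(-6,5,W); sL=90/229, sR=90/241; mL=9765/55189, mR=-1080/55189; mL+mR=8685/55189 → advance +1; mR−mL=-45/229 → turn -1·90°
n=4: pose=(-7,5,N); sL=9/25, sR=45/97; mL=1377/4850, mR=252/2425; mL+mR=1881/4850 → advance +1; mR−mL=-9/50 → turn -1·90°
n=5: pose=(-7,6,E); sL=90/169, sR=10/17; mL=925/2873, mR=160/2873; mL+mR=1085/2873 → advance +1; mR−mL=-45/169 → turn -1·90°

0 5/13 45/89 725/2314 140/1157 -7 3 N
1 10/17 18/29 161/493 16/493 -7 4 E
2 5/8 45/98 115/784 -65/392 -6 4 S
3 90/229 90/241 9765/55189 -1080/55189 -6 5 W
4 9/25 45/97 1377/4850 252/2425 -7 5 N
5 90/169 10/17 925/2873 160/2873 -7 6 E
final -6 6 S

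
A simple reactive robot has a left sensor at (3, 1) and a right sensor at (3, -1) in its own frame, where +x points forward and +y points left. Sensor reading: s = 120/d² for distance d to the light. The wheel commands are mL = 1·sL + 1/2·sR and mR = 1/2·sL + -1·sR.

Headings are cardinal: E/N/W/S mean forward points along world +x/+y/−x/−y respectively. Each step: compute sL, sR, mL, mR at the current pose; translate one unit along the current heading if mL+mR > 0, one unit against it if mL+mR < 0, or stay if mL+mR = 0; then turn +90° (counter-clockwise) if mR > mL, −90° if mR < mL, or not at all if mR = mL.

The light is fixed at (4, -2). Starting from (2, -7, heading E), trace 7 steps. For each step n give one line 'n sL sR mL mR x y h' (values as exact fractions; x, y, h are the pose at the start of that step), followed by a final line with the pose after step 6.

n=0: pose=(2,-7,E); sL=120/17, sR=120/37; mL=5460/629, mR=180/629; mL+mR=5640/629 → advance +1; mR−mL=-5280/629 → turn -1·90°
n=1: pose=(3,-7,S); sL=15/8, sR=30/17; mL=375/136, mR=-225/272; mL+mR=525/272 → advance +1; mR−mL=-975/272 → turn -1·90°
n=2: pose=(3,-8,W); sL=24/13, sR=120/41; mL=1764/533, mR=-1068/533; mL+mR=696/533 → advance +1; mR−mL=-2832/533 → turn -1·90°
n=3: pose=(2,-8,N); sL=20/3, sR=12; mL=38/3, mR=-26/3; mL+mR=4 → advance +1; mR−mL=-64/3 → turn -1·90°
n=4: pose=(2,-7,E); sL=120/17, sR=120/37; mL=5460/629, mR=180/629; mL+mR=5640/629 → advance +1; mR−mL=-5280/629 → turn -1·90°
n=5: pose=(3,-7,S); sL=15/8, sR=30/17; mL=375/136, mR=-225/272; mL+mR=525/272 → advance +1; mR−mL=-975/272 → turn -1·90°
n=6: pose=(3,-8,W); sL=24/13, sR=120/41; mL=1764/533, mR=-1068/533; mL+mR=696/533 → advance +1; mR−mL=-2832/533 → turn -1·90°

0 120/17 120/37 5460/629 180/629 2 -7 E
1 15/8 30/17 375/136 -225/272 3 -7 S
2 24/13 120/41 1764/533 -1068/533 3 -8 W
3 20/3 12 38/3 -26/3 2 -8 N
4 120/17 120/37 5460/629 180/629 2 -7 E
5 15/8 30/17 375/136 -225/272 3 -7 S
6 24/13 120/41 1764/533 -1068/533 3 -8 W
final 2 -8 N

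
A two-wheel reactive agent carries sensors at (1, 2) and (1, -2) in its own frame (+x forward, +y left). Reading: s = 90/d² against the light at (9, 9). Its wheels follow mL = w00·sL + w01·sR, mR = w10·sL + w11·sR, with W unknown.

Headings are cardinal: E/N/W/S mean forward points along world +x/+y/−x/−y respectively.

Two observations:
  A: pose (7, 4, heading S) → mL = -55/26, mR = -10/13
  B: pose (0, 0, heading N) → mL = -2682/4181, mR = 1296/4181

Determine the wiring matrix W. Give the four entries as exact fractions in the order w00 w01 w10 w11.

-1/2 -1/2 -1 1

obs A: pose=(7,4,S) → sL=5/2, sR=45/26, mL=-55/26, mR=-10/13
obs B: pose=(0,0,N) → sL=18/37, sR=90/113, mL=-2682/4181, mR=1296/4181
sensor matrix S = [[5/2, 45/26], [18/37, 90/113]]; det S = 62460/54353
solve [mL_A; mL_B] = S·[w00; w01] and [mR_A; mR_B] = S·[w10; w11]:
  w00 = -1/2, w01 = -1/2, w10 = -1, w11 = 1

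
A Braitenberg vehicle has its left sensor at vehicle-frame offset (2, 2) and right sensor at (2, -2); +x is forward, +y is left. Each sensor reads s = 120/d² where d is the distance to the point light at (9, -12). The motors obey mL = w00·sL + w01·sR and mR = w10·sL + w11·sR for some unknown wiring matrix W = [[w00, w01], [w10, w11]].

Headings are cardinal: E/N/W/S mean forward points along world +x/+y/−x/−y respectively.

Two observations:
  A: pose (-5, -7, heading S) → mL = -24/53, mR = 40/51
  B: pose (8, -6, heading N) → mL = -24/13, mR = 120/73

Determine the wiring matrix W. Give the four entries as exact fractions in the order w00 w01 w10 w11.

0 -1 1 0

obs A: pose=(-5,-7,S) → sL=40/51, sR=24/53, mL=-24/53, mR=40/51
obs B: pose=(8,-6,N) → sL=120/73, sR=24/13, mL=-24/13, mR=120/73
sensor matrix S = [[40/51, 24/53], [120/73, 24/13]]; det S = 601600/855049
solve [mL_A; mL_B] = S·[w00; w01] and [mR_A; mR_B] = S·[w10; w11]:
  w00 = 0, w01 = -1, w10 = 1, w11 = 0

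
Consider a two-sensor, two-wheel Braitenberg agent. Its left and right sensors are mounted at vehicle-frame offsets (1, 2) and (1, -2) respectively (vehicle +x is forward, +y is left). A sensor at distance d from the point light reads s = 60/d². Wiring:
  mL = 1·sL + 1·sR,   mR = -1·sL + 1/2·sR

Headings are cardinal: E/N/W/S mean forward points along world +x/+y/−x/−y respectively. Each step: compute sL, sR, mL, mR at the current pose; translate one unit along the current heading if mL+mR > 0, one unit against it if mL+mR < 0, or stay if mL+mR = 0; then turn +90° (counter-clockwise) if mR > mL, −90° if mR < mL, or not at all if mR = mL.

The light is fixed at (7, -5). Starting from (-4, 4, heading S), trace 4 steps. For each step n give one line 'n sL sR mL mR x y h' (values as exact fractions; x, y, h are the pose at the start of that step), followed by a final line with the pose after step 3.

0 12/29 60/233 4536/6757 -1926/6757 -4 4 S
1 1/3 15/61 106/183 -77/366 -4 3 W
2 60/277 60/181 27480/50137 -2550/50137 -5 3 N
3 30/121 6/17 1236/2057 -147/2057 -5 4 E
final -4 4 S

n=0: pose=(-4,4,S); sL=12/29, sR=60/233; mL=4536/6757, mR=-1926/6757; mL+mR=90/233 → advance +1; mR−mL=-6462/6757 → turn -1·90°
n=1: pose=(-4,3,W); sL=1/3, sR=15/61; mL=106/183, mR=-77/366; mL+mR=45/122 → advance +1; mR−mL=-289/366 → turn -1·90°
n=2: pose=(-5,3,N); sL=60/277, sR=60/181; mL=27480/50137, mR=-2550/50137; mL+mR=90/181 → advance +1; mR−mL=-30030/50137 → turn -1·90°
n=3: pose=(-5,4,E); sL=30/121, sR=6/17; mL=1236/2057, mR=-147/2057; mL+mR=9/17 → advance +1; mR−mL=-1383/2057 → turn -1·90°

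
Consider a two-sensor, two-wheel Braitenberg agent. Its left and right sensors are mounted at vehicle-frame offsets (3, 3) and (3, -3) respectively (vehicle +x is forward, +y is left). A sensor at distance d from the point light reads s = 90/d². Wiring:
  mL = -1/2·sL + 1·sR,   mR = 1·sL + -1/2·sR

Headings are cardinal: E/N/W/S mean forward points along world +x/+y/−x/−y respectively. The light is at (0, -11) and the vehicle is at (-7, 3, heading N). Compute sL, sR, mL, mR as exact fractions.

left sensor world pos  = (-10, 6); dL² = 389
right sensor world pos = (-4, 6); dR² = 305
sL = 90/389 = 90/389
sR = 90/305 = 18/61
mL = -1/2·sL + 1·sR = 4257/23729
mR = 1·sL + -1/2·sR = 1989/23729

90/389 18/61 4257/23729 1989/23729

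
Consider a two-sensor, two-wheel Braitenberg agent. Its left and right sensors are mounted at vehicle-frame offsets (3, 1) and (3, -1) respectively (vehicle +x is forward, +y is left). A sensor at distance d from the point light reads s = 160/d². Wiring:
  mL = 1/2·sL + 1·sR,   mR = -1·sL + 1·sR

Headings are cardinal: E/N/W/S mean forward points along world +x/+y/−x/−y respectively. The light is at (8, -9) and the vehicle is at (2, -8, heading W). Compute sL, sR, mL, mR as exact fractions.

160/81 32/17 3952/1377 -128/1377

left sensor world pos  = (-1, -9); dL² = 81
right sensor world pos = (-1, -7); dR² = 85
sL = 160/81 = 160/81
sR = 160/85 = 32/17
mL = 1/2·sL + 1·sR = 3952/1377
mR = -1·sL + 1·sR = -128/1377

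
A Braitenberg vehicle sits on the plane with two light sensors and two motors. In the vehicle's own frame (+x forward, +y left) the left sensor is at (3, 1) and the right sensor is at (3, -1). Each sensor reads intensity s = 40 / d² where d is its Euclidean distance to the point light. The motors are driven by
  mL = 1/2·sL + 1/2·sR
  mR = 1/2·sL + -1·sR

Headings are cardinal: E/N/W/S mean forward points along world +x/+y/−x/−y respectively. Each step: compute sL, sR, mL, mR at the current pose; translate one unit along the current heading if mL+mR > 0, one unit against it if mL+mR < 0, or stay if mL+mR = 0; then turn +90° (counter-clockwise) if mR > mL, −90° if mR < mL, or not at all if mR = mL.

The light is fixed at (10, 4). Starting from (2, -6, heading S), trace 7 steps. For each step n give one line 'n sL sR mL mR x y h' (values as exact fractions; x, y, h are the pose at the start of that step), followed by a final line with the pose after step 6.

n=0: pose=(2,-6,S); sL=20/109, sR=4/25; mL=468/2725, mR=-186/2725; mL+mR=282/2725 → advance +1; mR−mL=-6/25 → turn -1·90°
n=1: pose=(2,-7,W); sL=8/53, sR=40/221; mL=1944/11713, mR=-1236/11713; mL+mR=708/11713 → advance +1; mR−mL=-60/221 → turn -1·90°
n=2: pose=(1,-7,N); sL=10/41, sR=5/16; mL=365/1312, mR=-125/656; mL+mR=115/1312 → advance +1; mR−mL=-15/32 → turn -1·90°
n=3: pose=(1,-6,E); sL=40/117, sR=40/157; mL=5480/18369, mR=-1540/18369; mL+mR=3940/18369 → advance +1; mR−mL=-60/157 → turn -1·90°
n=4: pose=(2,-6,S); sL=20/109, sR=4/25; mL=468/2725, mR=-186/2725; mL+mR=282/2725 → advance +1; mR−mL=-6/25 → turn -1·90°
n=5: pose=(2,-7,W); sL=8/53, sR=40/221; mL=1944/11713, mR=-1236/11713; mL+mR=708/11713 → advance +1; mR−mL=-60/221 → turn -1·90°
n=6: pose=(1,-7,N); sL=10/41, sR=5/16; mL=365/1312, mR=-125/656; mL+mR=115/1312 → advance +1; mR−mL=-15/32 → turn -1·90°

0 20/109 4/25 468/2725 -186/2725 2 -6 S
1 8/53 40/221 1944/11713 -1236/11713 2 -7 W
2 10/41 5/16 365/1312 -125/656 1 -7 N
3 40/117 40/157 5480/18369 -1540/18369 1 -6 E
4 20/109 4/25 468/2725 -186/2725 2 -6 S
5 8/53 40/221 1944/11713 -1236/11713 2 -7 W
6 10/41 5/16 365/1312 -125/656 1 -7 N
final 1 -6 E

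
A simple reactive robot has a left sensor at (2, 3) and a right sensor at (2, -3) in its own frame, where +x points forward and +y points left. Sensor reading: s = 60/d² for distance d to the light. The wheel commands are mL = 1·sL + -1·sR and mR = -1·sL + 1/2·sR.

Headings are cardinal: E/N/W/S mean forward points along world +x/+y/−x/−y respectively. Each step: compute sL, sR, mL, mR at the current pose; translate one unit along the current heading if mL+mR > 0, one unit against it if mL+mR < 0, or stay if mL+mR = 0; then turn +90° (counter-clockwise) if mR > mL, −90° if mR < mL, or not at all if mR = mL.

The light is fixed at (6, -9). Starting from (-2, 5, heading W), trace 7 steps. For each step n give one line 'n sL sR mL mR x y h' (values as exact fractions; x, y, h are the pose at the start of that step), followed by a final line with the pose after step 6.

n=0: pose=(-2,5,W); sL=60/221, sR=60/389; mL=10080/85969, mR=-16710/85969; mL+mR=-30/389 → advance -1; mR−mL=-26790/85969 → turn -1·90°
n=1: pose=(-1,5,N); sL=15/89, sR=15/68; mL=-315/6052, mR=-705/12104; mL+mR=-15/136 → advance -1; mR−mL=-75/12104 → turn -1·90°
n=2: pose=(-1,4,E); sL=60/281, sR=12/25; mL=-1872/7025, mR=186/7025; mL+mR=-6/25 → advance -1; mR−mL=2058/7025 → turn +1·90°
n=3: pose=(-2,4,N); sL=30/173, sR=6/25; mL=-288/4325, mR=-231/4325; mL+mR=-3/25 → advance -1; mR−mL=57/4325 → turn +1·90°
n=4: pose=(-2,3,W); sL=60/181, sR=12/65; mL=1728/11765, mR=-2814/11765; mL+mR=-6/65 → advance -1; mR−mL=-4542/11765 → turn -1·90°
n=5: pose=(-1,3,N); sL=15/74, sR=15/53; mL=-315/3922, mR=-120/1961; mL+mR=-15/106 → advance -1; mR−mL=75/3922 → turn +1·90°
n=6: pose=(-1,2,W); sL=12/29, sR=60/277; mL=1584/8033, mR=-2454/8033; mL+mR=-30/277 → advance -1; mR−mL=-4038/8033 → turn -1·90°

0 60/221 60/389 10080/85969 -16710/85969 -2 5 W
1 15/89 15/68 -315/6052 -705/12104 -1 5 N
2 60/281 12/25 -1872/7025 186/7025 -1 4 E
3 30/173 6/25 -288/4325 -231/4325 -2 4 N
4 60/181 12/65 1728/11765 -2814/11765 -2 3 W
5 15/74 15/53 -315/3922 -120/1961 -1 3 N
6 12/29 60/277 1584/8033 -2454/8033 -1 2 W
final 0 2 N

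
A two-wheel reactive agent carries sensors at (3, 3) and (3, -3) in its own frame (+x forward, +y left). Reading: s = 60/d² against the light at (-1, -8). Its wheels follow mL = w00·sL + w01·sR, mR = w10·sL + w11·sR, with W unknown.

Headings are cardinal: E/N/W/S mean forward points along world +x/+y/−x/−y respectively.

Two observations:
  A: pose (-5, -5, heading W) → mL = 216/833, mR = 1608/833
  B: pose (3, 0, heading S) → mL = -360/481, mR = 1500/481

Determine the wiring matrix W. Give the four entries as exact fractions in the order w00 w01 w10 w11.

1/2 -1/2 1 1

obs A: pose=(-5,-5,W) → sL=60/49, sR=12/17, mL=216/833, mR=1608/833
obs B: pose=(3,0,S) → sL=30/37, sR=30/13, mL=-360/481, mR=1500/481
sensor matrix S = [[60/49, 12/17], [30/37, 30/13]]; det S = 902880/400673
solve [mL_A; mL_B] = S·[w00; w01] and [mR_A; mR_B] = S·[w10; w11]:
  w00 = 1/2, w01 = -1/2, w10 = 1, w11 = 1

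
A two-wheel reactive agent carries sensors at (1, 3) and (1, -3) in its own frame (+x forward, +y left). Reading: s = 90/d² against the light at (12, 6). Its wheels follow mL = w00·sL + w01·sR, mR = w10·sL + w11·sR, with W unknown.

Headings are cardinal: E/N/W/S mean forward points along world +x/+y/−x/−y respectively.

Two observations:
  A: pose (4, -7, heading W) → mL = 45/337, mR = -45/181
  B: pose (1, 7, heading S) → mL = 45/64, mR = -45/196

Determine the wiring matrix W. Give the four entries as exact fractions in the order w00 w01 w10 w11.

obs A: pose=(4,-7,W) → sL=90/337, sR=90/181, mL=45/337, mR=-45/181
obs B: pose=(1,7,S) → sL=45/32, sR=45/98, mL=45/64, mR=-45/196
sensor matrix S = [[90/337, 90/181], [45/32, 45/98]]; det S = -27574425/47821648
solve [mL_A; mL_B] = S·[w00; w01] and [mR_A; mR_B] = S·[w10; w11]:
  w00 = 1/2, w01 = 0, w10 = 0, w11 = -1/2

1/2 0 0 -1/2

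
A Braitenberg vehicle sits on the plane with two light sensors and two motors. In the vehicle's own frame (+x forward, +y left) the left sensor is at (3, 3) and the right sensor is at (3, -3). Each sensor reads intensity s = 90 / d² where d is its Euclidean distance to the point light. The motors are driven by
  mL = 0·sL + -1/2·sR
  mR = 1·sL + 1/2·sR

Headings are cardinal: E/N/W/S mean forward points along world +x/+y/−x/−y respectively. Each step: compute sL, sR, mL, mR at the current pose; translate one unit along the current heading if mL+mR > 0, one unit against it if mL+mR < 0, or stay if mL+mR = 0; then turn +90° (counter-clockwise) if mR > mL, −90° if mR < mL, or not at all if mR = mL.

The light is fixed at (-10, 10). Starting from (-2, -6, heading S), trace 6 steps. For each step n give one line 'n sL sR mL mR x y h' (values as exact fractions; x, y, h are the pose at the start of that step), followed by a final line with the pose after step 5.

n=0: pose=(-2,-6,S); sL=45/241, sR=45/193; mL=-45/386, mR=28215/93026; mL+mR=45/241 → advance +1; mR−mL=19530/46513 → turn +1·90°
n=1: pose=(-2,-7,E); sL=90/317, sR=90/521; mL=-45/521, mR=61155/165157; mL+mR=90/317 → advance +1; mR−mL=75420/165157 → turn +1·90°
n=2: pose=(-1,-7,N); sL=45/116, sR=9/34; mL=-9/68, mR=513/986; mL+mR=45/116 → advance +1; mR−mL=1287/1972 → turn +1·90°
n=3: pose=(-1,-6,W); sL=90/397, sR=18/41; mL=-9/41, mR=7263/16277; mL+mR=90/397 → advance +1; mR−mL=10836/16277 → turn +1·90°
n=4: pose=(-2,-6,S); sL=45/241, sR=45/193; mL=-45/386, mR=28215/93026; mL+mR=45/241 → advance +1; mR−mL=19530/46513 → turn +1·90°
n=5: pose=(-2,-7,E); sL=90/317, sR=90/521; mL=-45/521, mR=61155/165157; mL+mR=90/317 → advance +1; mR−mL=75420/165157 → turn +1·90°

0 45/241 45/193 -45/386 28215/93026 -2 -6 S
1 90/317 90/521 -45/521 61155/165157 -2 -7 E
2 45/116 9/34 -9/68 513/986 -1 -7 N
3 90/397 18/41 -9/41 7263/16277 -1 -6 W
4 45/241 45/193 -45/386 28215/93026 -2 -6 S
5 90/317 90/521 -45/521 61155/165157 -2 -7 E
final -1 -7 N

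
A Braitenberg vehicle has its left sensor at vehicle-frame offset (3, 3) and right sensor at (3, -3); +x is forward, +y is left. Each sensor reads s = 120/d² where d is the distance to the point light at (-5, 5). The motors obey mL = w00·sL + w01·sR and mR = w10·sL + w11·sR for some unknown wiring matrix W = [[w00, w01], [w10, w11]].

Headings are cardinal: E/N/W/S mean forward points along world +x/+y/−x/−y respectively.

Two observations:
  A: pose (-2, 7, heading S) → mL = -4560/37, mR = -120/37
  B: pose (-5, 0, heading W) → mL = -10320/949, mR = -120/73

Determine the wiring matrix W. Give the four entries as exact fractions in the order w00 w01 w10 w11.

-1 -1 -1 0

obs A: pose=(-2,7,S) → sL=120/37, sR=120, mL=-4560/37, mR=-120/37
obs B: pose=(-5,0,W) → sL=120/73, sR=120/13, mL=-10320/949, mR=-120/73
sensor matrix S = [[120/37, 120], [120/73, 120/13]]; det S = -5875200/35113
solve [mL_A; mL_B] = S·[w00; w01] and [mR_A; mR_B] = S·[w10; w11]:
  w00 = -1, w01 = -1, w10 = -1, w11 = 0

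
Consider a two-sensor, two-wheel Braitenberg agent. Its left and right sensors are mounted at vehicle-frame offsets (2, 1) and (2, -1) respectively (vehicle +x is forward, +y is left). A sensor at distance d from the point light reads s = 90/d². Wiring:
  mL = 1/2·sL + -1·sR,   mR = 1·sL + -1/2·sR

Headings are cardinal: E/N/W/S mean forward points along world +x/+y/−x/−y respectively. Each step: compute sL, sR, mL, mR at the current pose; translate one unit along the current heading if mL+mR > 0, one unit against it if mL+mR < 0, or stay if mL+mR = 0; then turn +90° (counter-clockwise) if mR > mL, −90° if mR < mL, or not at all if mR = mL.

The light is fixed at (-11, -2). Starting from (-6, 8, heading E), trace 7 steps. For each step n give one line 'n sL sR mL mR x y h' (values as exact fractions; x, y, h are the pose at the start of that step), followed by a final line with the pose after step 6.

0 9/17 9/13 -189/442 81/442 -6 8 E
1 10/17 90/169 -685/2873 925/2873 -7 8 N
2 45/52 45/74 -675/3848 270/481 -7 9 W
3 90/97 18/17 -981/1649 657/1649 -8 9 S
4 45/97 45/73 -5445/14162 2205/14162 -8 10 E
5 90/197 18/41 -1701/8077 1917/8077 -9 10 N
6 5/8 45/98 -115/784 155/392 -9 11 W
final -10 11 S

n=0: pose=(-6,8,E); sL=9/17, sR=9/13; mL=-189/442, mR=81/442; mL+mR=-54/221 → advance -1; mR−mL=135/221 → turn +1·90°
n=1: pose=(-7,8,N); sL=10/17, sR=90/169; mL=-685/2873, mR=925/2873; mL+mR=240/2873 → advance +1; mR−mL=1610/2873 → turn +1·90°
n=2: pose=(-7,9,W); sL=45/52, sR=45/74; mL=-675/3848, mR=270/481; mL+mR=1485/3848 → advance +1; mR−mL=2835/3848 → turn +1·90°
n=3: pose=(-8,9,S); sL=90/97, sR=18/17; mL=-981/1649, mR=657/1649; mL+mR=-324/1649 → advance -1; mR−mL=1638/1649 → turn +1·90°
n=4: pose=(-8,10,E); sL=45/97, sR=45/73; mL=-5445/14162, mR=2205/14162; mL+mR=-1620/7081 → advance -1; mR−mL=3825/7081 → turn +1·90°
n=5: pose=(-9,10,N); sL=90/197, sR=18/41; mL=-1701/8077, mR=1917/8077; mL+mR=216/8077 → advance +1; mR−mL=3618/8077 → turn +1·90°
n=6: pose=(-9,11,W); sL=5/8, sR=45/98; mL=-115/784, mR=155/392; mL+mR=195/784 → advance +1; mR−mL=425/784 → turn +1·90°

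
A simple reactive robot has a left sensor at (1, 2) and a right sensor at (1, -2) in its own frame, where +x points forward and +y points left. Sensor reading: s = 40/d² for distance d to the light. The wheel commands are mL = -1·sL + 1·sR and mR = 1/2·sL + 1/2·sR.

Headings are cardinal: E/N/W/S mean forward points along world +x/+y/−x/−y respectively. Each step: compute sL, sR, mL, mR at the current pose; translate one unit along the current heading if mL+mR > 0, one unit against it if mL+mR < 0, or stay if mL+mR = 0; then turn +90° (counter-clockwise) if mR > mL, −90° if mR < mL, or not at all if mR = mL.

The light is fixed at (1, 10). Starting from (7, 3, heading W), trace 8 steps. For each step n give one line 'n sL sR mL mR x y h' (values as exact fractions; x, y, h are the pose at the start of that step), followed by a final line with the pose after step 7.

n=0: pose=(7,3,W); sL=20/53, sR=4/5; mL=112/265, mR=156/265; mL+mR=268/265 → advance +1; mR−mL=44/265 → turn +1·90°
n=1: pose=(6,3,S); sL=40/113, sR=40/73; mL=1600/8249, mR=3720/8249; mL+mR=5320/8249 → advance +1; mR−mL=2120/8249 → turn +1·90°
n=2: pose=(6,2,E); sL=5/9, sR=5/17; mL=-40/153, mR=65/153; mL+mR=25/153 → advance +1; mR−mL=35/51 → turn +1·90°
n=3: pose=(7,2,N); sL=8/13, sR=40/113; mL=-384/1469, mR=712/1469; mL+mR=328/1469 → advance +1; mR−mL=1096/1469 → turn +1·90°
n=4: pose=(7,3,W); sL=20/53, sR=4/5; mL=112/265, mR=156/265; mL+mR=268/265 → advance +1; mR−mL=44/265 → turn +1·90°
n=5: pose=(6,3,S); sL=40/113, sR=40/73; mL=1600/8249, mR=3720/8249; mL+mR=5320/8249 → advance +1; mR−mL=2120/8249 → turn +1·90°
n=6: pose=(6,2,E); sL=5/9, sR=5/17; mL=-40/153, mR=65/153; mL+mR=25/153 → advance +1; mR−mL=35/51 → turn +1·90°
n=7: pose=(7,2,N); sL=8/13, sR=40/113; mL=-384/1469, mR=712/1469; mL+mR=328/1469 → advance +1; mR−mL=1096/1469 → turn +1·90°

0 20/53 4/5 112/265 156/265 7 3 W
1 40/113 40/73 1600/8249 3720/8249 6 3 S
2 5/9 5/17 -40/153 65/153 6 2 E
3 8/13 40/113 -384/1469 712/1469 7 2 N
4 20/53 4/5 112/265 156/265 7 3 W
5 40/113 40/73 1600/8249 3720/8249 6 3 S
6 5/9 5/17 -40/153 65/153 6 2 E
7 8/13 40/113 -384/1469 712/1469 7 2 N
final 7 3 W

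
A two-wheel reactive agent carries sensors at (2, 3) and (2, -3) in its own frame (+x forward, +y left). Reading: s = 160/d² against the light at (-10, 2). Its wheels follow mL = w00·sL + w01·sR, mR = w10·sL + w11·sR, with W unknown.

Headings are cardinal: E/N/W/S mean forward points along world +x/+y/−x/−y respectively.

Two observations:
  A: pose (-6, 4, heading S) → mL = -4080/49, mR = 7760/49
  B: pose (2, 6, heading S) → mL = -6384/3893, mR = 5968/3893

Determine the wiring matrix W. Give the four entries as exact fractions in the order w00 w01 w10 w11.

obs A: pose=(-6,4,S) → sL=160/49, sR=160, mL=-4080/49, mR=7760/49
obs B: pose=(2,6,S) → sL=160/229, sR=32/17, mL=-6384/3893, mR=5968/3893
sensor matrix S = [[160/49, 160], [160/229, 32/17]]; det S = -20152320/190757
solve [mL_A; mL_B] = S·[w00; w01] and [mR_A; mR_B] = S·[w10; w11]:
  w00 = -1, w01 = -1/2, w10 = -1/2, w11 = 1

-1 -1/2 -1/2 1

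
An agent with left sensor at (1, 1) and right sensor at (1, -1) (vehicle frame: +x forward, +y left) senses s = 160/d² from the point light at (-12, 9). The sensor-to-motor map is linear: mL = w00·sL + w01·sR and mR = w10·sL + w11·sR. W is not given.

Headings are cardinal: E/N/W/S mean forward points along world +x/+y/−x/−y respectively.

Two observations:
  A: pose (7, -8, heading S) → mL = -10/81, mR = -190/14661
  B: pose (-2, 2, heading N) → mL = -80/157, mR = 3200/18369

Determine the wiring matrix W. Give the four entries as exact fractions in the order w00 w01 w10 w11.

0 -1/2 1/2 -1/2

obs A: pose=(7,-8,S) → sL=40/181, sR=20/81, mL=-10/81, mR=-190/14661
obs B: pose=(-2,2,N) → sL=160/117, sR=160/157, mL=-80/157, mR=3200/18369
sensor matrix S = [[40/181, 20/81], [160/117, 160/157]]; det S = -30281600/269307909
solve [mL_A; mL_B] = S·[w00; w01] and [mR_A; mR_B] = S·[w10; w11]:
  w00 = 0, w01 = -1/2, w10 = 1/2, w11 = -1/2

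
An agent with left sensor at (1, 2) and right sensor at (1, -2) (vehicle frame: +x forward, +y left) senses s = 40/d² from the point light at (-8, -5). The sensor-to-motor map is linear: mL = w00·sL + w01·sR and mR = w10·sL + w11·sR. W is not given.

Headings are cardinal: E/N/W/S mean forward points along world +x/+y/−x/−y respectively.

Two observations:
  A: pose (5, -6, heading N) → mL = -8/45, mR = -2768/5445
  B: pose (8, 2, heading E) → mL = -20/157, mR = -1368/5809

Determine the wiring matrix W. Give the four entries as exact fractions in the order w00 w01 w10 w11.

0 -1 -1 -1

obs A: pose=(5,-6,N) → sL=40/121, sR=8/45, mL=-8/45, mR=-2768/5445
obs B: pose=(8,2,E) → sL=4/37, sR=20/157, mL=-20/157, mR=-1368/5809
sensor matrix S = [[40/121, 8/45], [4/37, 20/157]]; det S = 724096/31630005
solve [mL_A; mL_B] = S·[w00; w01] and [mR_A; mR_B] = S·[w10; w11]:
  w00 = 0, w01 = -1, w10 = -1, w11 = -1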